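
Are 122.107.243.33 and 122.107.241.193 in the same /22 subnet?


Mask: 255.255.252.0
122.107.243.33 AND mask = 122.107.240.0
122.107.241.193 AND mask = 122.107.240.0
Yes, same subnet (122.107.240.0)


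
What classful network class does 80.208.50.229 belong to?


First octet: 80
Binary: 01010000
0xxxxxxx -> Class A (1-126)
Class A, default mask 255.0.0.0 (/8)


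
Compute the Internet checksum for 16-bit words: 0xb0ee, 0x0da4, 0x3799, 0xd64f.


Sum all words (with carry folding):
+ 0xb0ee = 0xb0ee
+ 0x0da4 = 0xbe92
+ 0x3799 = 0xf62b
+ 0xd64f = 0xcc7b
One's complement: ~0xcc7b
Checksum = 0x3384


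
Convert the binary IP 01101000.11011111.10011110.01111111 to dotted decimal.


01101000 = 104
11011111 = 223
10011110 = 158
01111111 = 127
IP: 104.223.158.127


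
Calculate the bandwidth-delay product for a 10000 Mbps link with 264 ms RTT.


BDP = bandwidth * RTT
= 10000 Mbps * 264 ms
= 10000 * 1e6 * 264 / 1000 bits
= 2640000000 bits
= 330000000 bytes
= 322265.625 KB
BDP = 2640000000 bits (330000000 bytes)


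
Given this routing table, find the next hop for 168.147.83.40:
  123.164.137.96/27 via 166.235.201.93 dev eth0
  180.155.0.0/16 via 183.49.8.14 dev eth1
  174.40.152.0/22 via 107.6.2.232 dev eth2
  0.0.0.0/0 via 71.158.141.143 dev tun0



Longest prefix match for 168.147.83.40:
  /27 123.164.137.96: no
  /16 180.155.0.0: no
  /22 174.40.152.0: no
  /0 0.0.0.0: MATCH
Selected: next-hop 71.158.141.143 via tun0 (matched /0)


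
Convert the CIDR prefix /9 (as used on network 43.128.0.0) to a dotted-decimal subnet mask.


/9 means 9 network bits, 23 host bits
Binary: 11111111100000000000000000000000
Mask: 255.128.0.0


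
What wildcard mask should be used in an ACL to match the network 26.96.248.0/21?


Subnet mask: 255.255.248.0
Wildcard = 255.255.255.255 - subnet mask
255 - 255 = 0
255 - 255 = 0
255 - 248 = 7
255 - 0 = 255
Wildcard: 0.0.7.255


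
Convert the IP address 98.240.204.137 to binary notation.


98 = 01100010
240 = 11110000
204 = 11001100
137 = 10001001
Binary: 01100010.11110000.11001100.10001001


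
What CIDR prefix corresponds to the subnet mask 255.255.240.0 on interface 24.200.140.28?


Binary: 11111111.11111111.11110000.00000000
Count leading 1s
Prefix: /20


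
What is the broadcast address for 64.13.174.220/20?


Network: 64.13.160.0/20
Host bits = 12
Set all host bits to 1:
Broadcast: 64.13.175.255


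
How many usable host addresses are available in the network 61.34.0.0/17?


Host bits = 32 - 17 = 15
Total addresses = 2^15 = 32768
Usable = total - 2 (network and broadcast)
Usable hosts: 32766


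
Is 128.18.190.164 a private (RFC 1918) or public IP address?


RFC 1918 private ranges:
  10.0.0.0/8 (10.0.0.0 - 10.255.255.255)
  172.16.0.0/12 (172.16.0.0 - 172.31.255.255)
  192.168.0.0/16 (192.168.0.0 - 192.168.255.255)
Public (not in any RFC 1918 range)


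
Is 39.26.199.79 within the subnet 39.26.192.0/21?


Subnet network: 39.26.192.0
Test IP AND mask: 39.26.192.0
Yes, 39.26.199.79 is in 39.26.192.0/21


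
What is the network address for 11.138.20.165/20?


IP:   00001011.10001010.00010100.10100101
Mask: 11111111.11111111.11110000.00000000
AND operation:
Net:  00001011.10001010.00010000.00000000
Network: 11.138.16.0/20


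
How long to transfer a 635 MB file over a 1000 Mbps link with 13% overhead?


Effective throughput = 1000 * (1 - 13/100) = 870 Mbps
File size in Mb = 635 * 8 = 5080 Mb
Time = 5080 / 870
Time = 5.8391 seconds


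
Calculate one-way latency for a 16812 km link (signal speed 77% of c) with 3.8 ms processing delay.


Speed = 0.77 * 3e5 km/s = 231000 km/s
Propagation delay = 16812 / 231000 = 0.0728 s = 72.7792 ms
Processing delay = 3.8 ms
Total one-way latency = 76.5792 ms


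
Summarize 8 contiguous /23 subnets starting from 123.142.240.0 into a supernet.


Original prefix: /23
Number of subnets: 8 = 2^3
New prefix = 23 - 3 = 20
Supernet: 123.142.240.0/20


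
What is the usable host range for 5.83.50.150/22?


Network: 5.83.48.0
Broadcast: 5.83.51.255
First usable = network + 1
Last usable = broadcast - 1
Range: 5.83.48.1 to 5.83.51.254


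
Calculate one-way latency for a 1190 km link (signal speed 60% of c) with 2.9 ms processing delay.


Speed = 0.6 * 3e5 km/s = 180000 km/s
Propagation delay = 1190 / 180000 = 0.0066 s = 6.6111 ms
Processing delay = 2.9 ms
Total one-way latency = 9.5111 ms


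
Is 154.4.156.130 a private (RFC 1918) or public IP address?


RFC 1918 private ranges:
  10.0.0.0/8 (10.0.0.0 - 10.255.255.255)
  172.16.0.0/12 (172.16.0.0 - 172.31.255.255)
  192.168.0.0/16 (192.168.0.0 - 192.168.255.255)
Public (not in any RFC 1918 range)


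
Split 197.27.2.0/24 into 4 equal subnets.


New prefix = 24 + 2 = 26
Each subnet has 64 addresses
  197.27.2.0/26
  197.27.2.64/26
  197.27.2.128/26
  197.27.2.192/26
Subnets: 197.27.2.0/26, 197.27.2.64/26, 197.27.2.128/26, 197.27.2.192/26


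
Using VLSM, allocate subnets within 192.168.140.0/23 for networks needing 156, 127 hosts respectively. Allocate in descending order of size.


156 hosts -> /24 (254 usable): 192.168.140.0/24
127 hosts -> /24 (254 usable): 192.168.141.0/24
Allocation: 192.168.140.0/24 (156 hosts, 254 usable); 192.168.141.0/24 (127 hosts, 254 usable)


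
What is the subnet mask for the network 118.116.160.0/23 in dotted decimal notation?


/23 means 23 network bits, 9 host bits
Binary: 11111111111111111111111000000000
Mask: 255.255.254.0


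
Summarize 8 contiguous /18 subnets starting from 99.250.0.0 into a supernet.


Original prefix: /18
Number of subnets: 8 = 2^3
New prefix = 18 - 3 = 15
Supernet: 99.250.0.0/15


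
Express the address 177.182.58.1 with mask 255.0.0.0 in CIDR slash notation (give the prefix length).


Binary: 11111111.00000000.00000000.00000000
Count leading 1s
Prefix: /8


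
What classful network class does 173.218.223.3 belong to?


First octet: 173
Binary: 10101101
10xxxxxx -> Class B (128-191)
Class B, default mask 255.255.0.0 (/16)


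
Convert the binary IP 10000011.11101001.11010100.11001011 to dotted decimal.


10000011 = 131
11101001 = 233
11010100 = 212
11001011 = 203
IP: 131.233.212.203


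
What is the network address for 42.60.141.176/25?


IP:   00101010.00111100.10001101.10110000
Mask: 11111111.11111111.11111111.10000000
AND operation:
Net:  00101010.00111100.10001101.10000000
Network: 42.60.141.128/25


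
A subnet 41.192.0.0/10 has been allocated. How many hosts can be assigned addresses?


Host bits = 32 - 10 = 22
Total addresses = 2^22 = 4194304
Usable = total - 2 (network and broadcast)
Usable hosts: 4194302


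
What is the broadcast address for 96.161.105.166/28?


Network: 96.161.105.160/28
Host bits = 4
Set all host bits to 1:
Broadcast: 96.161.105.175


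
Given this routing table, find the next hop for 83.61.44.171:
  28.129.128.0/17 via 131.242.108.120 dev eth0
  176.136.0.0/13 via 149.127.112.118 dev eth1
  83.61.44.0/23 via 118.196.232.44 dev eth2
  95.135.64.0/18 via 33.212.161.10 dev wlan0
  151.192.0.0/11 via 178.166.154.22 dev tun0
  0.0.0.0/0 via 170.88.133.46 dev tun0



Longest prefix match for 83.61.44.171:
  /17 28.129.128.0: no
  /13 176.136.0.0: no
  /23 83.61.44.0: MATCH
  /18 95.135.64.0: no
  /11 151.192.0.0: no
  /0 0.0.0.0: MATCH
Selected: next-hop 118.196.232.44 via eth2 (matched /23)


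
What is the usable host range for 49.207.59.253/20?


Network: 49.207.48.0
Broadcast: 49.207.63.255
First usable = network + 1
Last usable = broadcast - 1
Range: 49.207.48.1 to 49.207.63.254


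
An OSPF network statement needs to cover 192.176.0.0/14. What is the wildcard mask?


Subnet mask: 255.252.0.0
Wildcard = 255.255.255.255 - subnet mask
255 - 255 = 0
255 - 252 = 3
255 - 0 = 255
255 - 0 = 255
Wildcard: 0.3.255.255


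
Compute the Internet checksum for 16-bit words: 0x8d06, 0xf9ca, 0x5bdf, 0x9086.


Sum all words (with carry folding):
+ 0x8d06 = 0x8d06
+ 0xf9ca = 0x86d1
+ 0x5bdf = 0xe2b0
+ 0x9086 = 0x7337
One's complement: ~0x7337
Checksum = 0x8cc8


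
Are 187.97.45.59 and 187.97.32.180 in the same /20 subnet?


Mask: 255.255.240.0
187.97.45.59 AND mask = 187.97.32.0
187.97.32.180 AND mask = 187.97.32.0
Yes, same subnet (187.97.32.0)


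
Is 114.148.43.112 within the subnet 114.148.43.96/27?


Subnet network: 114.148.43.96
Test IP AND mask: 114.148.43.96
Yes, 114.148.43.112 is in 114.148.43.96/27


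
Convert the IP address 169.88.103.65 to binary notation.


169 = 10101001
88 = 01011000
103 = 01100111
65 = 01000001
Binary: 10101001.01011000.01100111.01000001


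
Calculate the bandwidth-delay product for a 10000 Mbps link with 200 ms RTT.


BDP = bandwidth * RTT
= 10000 Mbps * 200 ms
= 10000 * 1e6 * 200 / 1000 bits
= 2000000000 bits
= 250000000 bytes
= 244140.625 KB
BDP = 2000000000 bits (250000000 bytes)


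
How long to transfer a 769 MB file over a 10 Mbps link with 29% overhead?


Effective throughput = 10 * (1 - 29/100) = 7.1 Mbps
File size in Mb = 769 * 8 = 6152 Mb
Time = 6152 / 7.1
Time = 866.4789 seconds


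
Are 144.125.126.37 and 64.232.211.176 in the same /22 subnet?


Mask: 255.255.252.0
144.125.126.37 AND mask = 144.125.124.0
64.232.211.176 AND mask = 64.232.208.0
No, different subnets (144.125.124.0 vs 64.232.208.0)


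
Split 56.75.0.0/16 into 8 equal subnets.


New prefix = 16 + 3 = 19
Each subnet has 8192 addresses
  56.75.0.0/19
  56.75.32.0/19
  56.75.64.0/19
  56.75.96.0/19
  56.75.128.0/19
  56.75.160.0/19
  56.75.192.0/19
  56.75.224.0/19
Subnets: 56.75.0.0/19, 56.75.32.0/19, 56.75.64.0/19, 56.75.96.0/19, 56.75.128.0/19, 56.75.160.0/19, 56.75.192.0/19, 56.75.224.0/19


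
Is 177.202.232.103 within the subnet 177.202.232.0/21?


Subnet network: 177.202.232.0
Test IP AND mask: 177.202.232.0
Yes, 177.202.232.103 is in 177.202.232.0/21


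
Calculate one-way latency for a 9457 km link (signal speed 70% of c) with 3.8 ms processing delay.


Speed = 0.7 * 3e5 km/s = 210000 km/s
Propagation delay = 9457 / 210000 = 0.045 s = 45.0333 ms
Processing delay = 3.8 ms
Total one-way latency = 48.8333 ms


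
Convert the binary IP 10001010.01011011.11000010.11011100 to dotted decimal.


10001010 = 138
01011011 = 91
11000010 = 194
11011100 = 220
IP: 138.91.194.220


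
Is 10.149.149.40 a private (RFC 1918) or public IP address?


RFC 1918 private ranges:
  10.0.0.0/8 (10.0.0.0 - 10.255.255.255)
  172.16.0.0/12 (172.16.0.0 - 172.31.255.255)
  192.168.0.0/16 (192.168.0.0 - 192.168.255.255)
Private (in 10.0.0.0/8)


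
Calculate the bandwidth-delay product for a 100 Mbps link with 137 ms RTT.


BDP = bandwidth * RTT
= 100 Mbps * 137 ms
= 100 * 1e6 * 137 / 1000 bits
= 13700000 bits
= 1712500 bytes
= 1672.3633 KB
BDP = 13700000 bits (1712500 bytes)


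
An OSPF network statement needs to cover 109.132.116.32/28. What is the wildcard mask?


Subnet mask: 255.255.255.240
Wildcard = 255.255.255.255 - subnet mask
255 - 255 = 0
255 - 255 = 0
255 - 255 = 0
255 - 240 = 15
Wildcard: 0.0.0.15


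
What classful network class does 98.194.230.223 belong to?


First octet: 98
Binary: 01100010
0xxxxxxx -> Class A (1-126)
Class A, default mask 255.0.0.0 (/8)


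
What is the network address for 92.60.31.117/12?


IP:   01011100.00111100.00011111.01110101
Mask: 11111111.11110000.00000000.00000000
AND operation:
Net:  01011100.00110000.00000000.00000000
Network: 92.48.0.0/12


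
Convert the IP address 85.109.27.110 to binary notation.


85 = 01010101
109 = 01101101
27 = 00011011
110 = 01101110
Binary: 01010101.01101101.00011011.01101110


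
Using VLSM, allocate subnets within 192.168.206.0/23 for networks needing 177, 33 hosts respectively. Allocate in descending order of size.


177 hosts -> /24 (254 usable): 192.168.206.0/24
33 hosts -> /26 (62 usable): 192.168.207.0/26
Allocation: 192.168.206.0/24 (177 hosts, 254 usable); 192.168.207.0/26 (33 hosts, 62 usable)


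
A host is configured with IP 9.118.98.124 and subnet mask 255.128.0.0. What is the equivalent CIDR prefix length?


Binary: 11111111.10000000.00000000.00000000
Count leading 1s
Prefix: /9


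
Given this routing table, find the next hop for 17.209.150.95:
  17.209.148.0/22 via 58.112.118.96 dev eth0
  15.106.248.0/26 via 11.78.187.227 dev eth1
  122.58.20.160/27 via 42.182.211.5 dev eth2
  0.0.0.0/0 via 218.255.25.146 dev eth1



Longest prefix match for 17.209.150.95:
  /22 17.209.148.0: MATCH
  /26 15.106.248.0: no
  /27 122.58.20.160: no
  /0 0.0.0.0: MATCH
Selected: next-hop 58.112.118.96 via eth0 (matched /22)


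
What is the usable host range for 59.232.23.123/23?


Network: 59.232.22.0
Broadcast: 59.232.23.255
First usable = network + 1
Last usable = broadcast - 1
Range: 59.232.22.1 to 59.232.23.254


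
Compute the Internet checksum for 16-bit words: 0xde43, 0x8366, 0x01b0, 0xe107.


Sum all words (with carry folding):
+ 0xde43 = 0xde43
+ 0x8366 = 0x61aa
+ 0x01b0 = 0x635a
+ 0xe107 = 0x4462
One's complement: ~0x4462
Checksum = 0xbb9d


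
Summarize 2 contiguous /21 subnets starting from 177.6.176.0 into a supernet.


Original prefix: /21
Number of subnets: 2 = 2^1
New prefix = 21 - 1 = 20
Supernet: 177.6.176.0/20


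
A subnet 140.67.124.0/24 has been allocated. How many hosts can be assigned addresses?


Host bits = 32 - 24 = 8
Total addresses = 2^8 = 256
Usable = total - 2 (network and broadcast)
Usable hosts: 254


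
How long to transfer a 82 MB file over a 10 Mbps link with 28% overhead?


Effective throughput = 10 * (1 - 28/100) = 7.2 Mbps
File size in Mb = 82 * 8 = 656 Mb
Time = 656 / 7.2
Time = 91.1111 seconds


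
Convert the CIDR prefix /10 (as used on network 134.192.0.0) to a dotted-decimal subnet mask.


/10 means 10 network bits, 22 host bits
Binary: 11111111110000000000000000000000
Mask: 255.192.0.0


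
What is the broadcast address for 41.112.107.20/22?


Network: 41.112.104.0/22
Host bits = 10
Set all host bits to 1:
Broadcast: 41.112.107.255


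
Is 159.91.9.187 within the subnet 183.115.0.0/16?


Subnet network: 183.115.0.0
Test IP AND mask: 159.91.0.0
No, 159.91.9.187 is not in 183.115.0.0/16


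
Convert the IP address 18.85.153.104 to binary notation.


18 = 00010010
85 = 01010101
153 = 10011001
104 = 01101000
Binary: 00010010.01010101.10011001.01101000


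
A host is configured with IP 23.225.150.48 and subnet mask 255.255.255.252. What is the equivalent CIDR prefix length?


Binary: 11111111.11111111.11111111.11111100
Count leading 1s
Prefix: /30


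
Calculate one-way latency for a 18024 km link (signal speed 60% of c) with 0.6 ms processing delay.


Speed = 0.6 * 3e5 km/s = 180000 km/s
Propagation delay = 18024 / 180000 = 0.1001 s = 100.1333 ms
Processing delay = 0.6 ms
Total one-way latency = 100.7333 ms


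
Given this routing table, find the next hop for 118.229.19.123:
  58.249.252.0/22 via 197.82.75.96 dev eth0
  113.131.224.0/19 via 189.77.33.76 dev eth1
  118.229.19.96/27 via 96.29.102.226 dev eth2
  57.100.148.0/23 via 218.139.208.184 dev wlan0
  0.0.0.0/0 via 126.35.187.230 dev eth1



Longest prefix match for 118.229.19.123:
  /22 58.249.252.0: no
  /19 113.131.224.0: no
  /27 118.229.19.96: MATCH
  /23 57.100.148.0: no
  /0 0.0.0.0: MATCH
Selected: next-hop 96.29.102.226 via eth2 (matched /27)


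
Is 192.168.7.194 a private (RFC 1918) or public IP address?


RFC 1918 private ranges:
  10.0.0.0/8 (10.0.0.0 - 10.255.255.255)
  172.16.0.0/12 (172.16.0.0 - 172.31.255.255)
  192.168.0.0/16 (192.168.0.0 - 192.168.255.255)
Private (in 192.168.0.0/16)


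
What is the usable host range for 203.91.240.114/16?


Network: 203.91.0.0
Broadcast: 203.91.255.255
First usable = network + 1
Last usable = broadcast - 1
Range: 203.91.0.1 to 203.91.255.254


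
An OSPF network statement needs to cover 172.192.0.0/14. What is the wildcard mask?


Subnet mask: 255.252.0.0
Wildcard = 255.255.255.255 - subnet mask
255 - 255 = 0
255 - 252 = 3
255 - 0 = 255
255 - 0 = 255
Wildcard: 0.3.255.255


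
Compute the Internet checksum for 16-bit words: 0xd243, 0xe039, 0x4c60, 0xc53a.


Sum all words (with carry folding):
+ 0xd243 = 0xd243
+ 0xe039 = 0xb27d
+ 0x4c60 = 0xfedd
+ 0xc53a = 0xc418
One's complement: ~0xc418
Checksum = 0x3be7


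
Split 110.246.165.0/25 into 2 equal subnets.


New prefix = 25 + 1 = 26
Each subnet has 64 addresses
  110.246.165.0/26
  110.246.165.64/26
Subnets: 110.246.165.0/26, 110.246.165.64/26


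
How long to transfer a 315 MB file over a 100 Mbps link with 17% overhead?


Effective throughput = 100 * (1 - 17/100) = 83 Mbps
File size in Mb = 315 * 8 = 2520 Mb
Time = 2520 / 83
Time = 30.3614 seconds


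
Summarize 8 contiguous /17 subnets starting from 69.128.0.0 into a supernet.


Original prefix: /17
Number of subnets: 8 = 2^3
New prefix = 17 - 3 = 14
Supernet: 69.128.0.0/14


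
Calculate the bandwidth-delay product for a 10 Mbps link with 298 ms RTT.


BDP = bandwidth * RTT
= 10 Mbps * 298 ms
= 10 * 1e6 * 298 / 1000 bits
= 2980000 bits
= 372500 bytes
= 363.7695 KB
BDP = 2980000 bits (372500 bytes)


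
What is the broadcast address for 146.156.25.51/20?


Network: 146.156.16.0/20
Host bits = 12
Set all host bits to 1:
Broadcast: 146.156.31.255


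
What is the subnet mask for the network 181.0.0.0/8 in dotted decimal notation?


/8 means 8 network bits, 24 host bits
Binary: 11111111000000000000000000000000
Mask: 255.0.0.0


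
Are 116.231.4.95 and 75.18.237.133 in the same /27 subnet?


Mask: 255.255.255.224
116.231.4.95 AND mask = 116.231.4.64
75.18.237.133 AND mask = 75.18.237.128
No, different subnets (116.231.4.64 vs 75.18.237.128)


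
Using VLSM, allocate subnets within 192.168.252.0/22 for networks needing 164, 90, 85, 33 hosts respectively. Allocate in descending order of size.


164 hosts -> /24 (254 usable): 192.168.252.0/24
90 hosts -> /25 (126 usable): 192.168.253.0/25
85 hosts -> /25 (126 usable): 192.168.253.128/25
33 hosts -> /26 (62 usable): 192.168.254.0/26
Allocation: 192.168.252.0/24 (164 hosts, 254 usable); 192.168.253.0/25 (90 hosts, 126 usable); 192.168.253.128/25 (85 hosts, 126 usable); 192.168.254.0/26 (33 hosts, 62 usable)


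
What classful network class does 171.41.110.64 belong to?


First octet: 171
Binary: 10101011
10xxxxxx -> Class B (128-191)
Class B, default mask 255.255.0.0 (/16)


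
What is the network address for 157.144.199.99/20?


IP:   10011101.10010000.11000111.01100011
Mask: 11111111.11111111.11110000.00000000
AND operation:
Net:  10011101.10010000.11000000.00000000
Network: 157.144.192.0/20


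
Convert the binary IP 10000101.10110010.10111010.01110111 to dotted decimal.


10000101 = 133
10110010 = 178
10111010 = 186
01110111 = 119
IP: 133.178.186.119


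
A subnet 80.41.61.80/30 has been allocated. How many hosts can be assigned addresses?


Host bits = 32 - 30 = 2
Total addresses = 2^2 = 4
Usable = total - 2 (network and broadcast)
Usable hosts: 2


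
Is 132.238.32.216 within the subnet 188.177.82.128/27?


Subnet network: 188.177.82.128
Test IP AND mask: 132.238.32.192
No, 132.238.32.216 is not in 188.177.82.128/27


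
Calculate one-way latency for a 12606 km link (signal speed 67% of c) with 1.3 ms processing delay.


Speed = 0.67 * 3e5 km/s = 201000 km/s
Propagation delay = 12606 / 201000 = 0.0627 s = 62.7164 ms
Processing delay = 1.3 ms
Total one-way latency = 64.0164 ms


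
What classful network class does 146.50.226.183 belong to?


First octet: 146
Binary: 10010010
10xxxxxx -> Class B (128-191)
Class B, default mask 255.255.0.0 (/16)


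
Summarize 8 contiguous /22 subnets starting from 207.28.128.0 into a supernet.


Original prefix: /22
Number of subnets: 8 = 2^3
New prefix = 22 - 3 = 19
Supernet: 207.28.128.0/19


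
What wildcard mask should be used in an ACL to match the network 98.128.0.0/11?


Subnet mask: 255.224.0.0
Wildcard = 255.255.255.255 - subnet mask
255 - 255 = 0
255 - 224 = 31
255 - 0 = 255
255 - 0 = 255
Wildcard: 0.31.255.255


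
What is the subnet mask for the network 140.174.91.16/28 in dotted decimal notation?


/28 means 28 network bits, 4 host bits
Binary: 11111111111111111111111111110000
Mask: 255.255.255.240


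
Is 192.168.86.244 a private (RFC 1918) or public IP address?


RFC 1918 private ranges:
  10.0.0.0/8 (10.0.0.0 - 10.255.255.255)
  172.16.0.0/12 (172.16.0.0 - 172.31.255.255)
  192.168.0.0/16 (192.168.0.0 - 192.168.255.255)
Private (in 192.168.0.0/16)


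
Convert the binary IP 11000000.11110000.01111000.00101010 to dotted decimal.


11000000 = 192
11110000 = 240
01111000 = 120
00101010 = 42
IP: 192.240.120.42


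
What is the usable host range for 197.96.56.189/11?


Network: 197.96.0.0
Broadcast: 197.127.255.255
First usable = network + 1
Last usable = broadcast - 1
Range: 197.96.0.1 to 197.127.255.254


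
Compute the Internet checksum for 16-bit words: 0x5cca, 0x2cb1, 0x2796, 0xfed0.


Sum all words (with carry folding):
+ 0x5cca = 0x5cca
+ 0x2cb1 = 0x897b
+ 0x2796 = 0xb111
+ 0xfed0 = 0xafe2
One's complement: ~0xafe2
Checksum = 0x501d


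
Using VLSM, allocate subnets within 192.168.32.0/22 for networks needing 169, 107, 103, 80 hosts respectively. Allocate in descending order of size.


169 hosts -> /24 (254 usable): 192.168.32.0/24
107 hosts -> /25 (126 usable): 192.168.33.0/25
103 hosts -> /25 (126 usable): 192.168.33.128/25
80 hosts -> /25 (126 usable): 192.168.34.0/25
Allocation: 192.168.32.0/24 (169 hosts, 254 usable); 192.168.33.0/25 (107 hosts, 126 usable); 192.168.33.128/25 (103 hosts, 126 usable); 192.168.34.0/25 (80 hosts, 126 usable)


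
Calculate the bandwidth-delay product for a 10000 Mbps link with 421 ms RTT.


BDP = bandwidth * RTT
= 10000 Mbps * 421 ms
= 10000 * 1e6 * 421 / 1000 bits
= 4210000000 bits
= 526250000 bytes
= 513916.0156 KB
BDP = 4210000000 bits (526250000 bytes)


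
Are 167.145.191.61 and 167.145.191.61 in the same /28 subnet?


Mask: 255.255.255.240
167.145.191.61 AND mask = 167.145.191.48
167.145.191.61 AND mask = 167.145.191.48
Yes, same subnet (167.145.191.48)


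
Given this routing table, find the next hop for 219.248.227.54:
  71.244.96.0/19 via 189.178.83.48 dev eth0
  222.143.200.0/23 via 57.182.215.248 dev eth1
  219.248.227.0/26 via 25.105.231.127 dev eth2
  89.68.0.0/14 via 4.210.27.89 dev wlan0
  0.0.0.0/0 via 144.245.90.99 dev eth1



Longest prefix match for 219.248.227.54:
  /19 71.244.96.0: no
  /23 222.143.200.0: no
  /26 219.248.227.0: MATCH
  /14 89.68.0.0: no
  /0 0.0.0.0: MATCH
Selected: next-hop 25.105.231.127 via eth2 (matched /26)


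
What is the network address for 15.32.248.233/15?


IP:   00001111.00100000.11111000.11101001
Mask: 11111111.11111110.00000000.00000000
AND operation:
Net:  00001111.00100000.00000000.00000000
Network: 15.32.0.0/15


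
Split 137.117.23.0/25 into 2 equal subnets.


New prefix = 25 + 1 = 26
Each subnet has 64 addresses
  137.117.23.0/26
  137.117.23.64/26
Subnets: 137.117.23.0/26, 137.117.23.64/26


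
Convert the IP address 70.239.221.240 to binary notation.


70 = 01000110
239 = 11101111
221 = 11011101
240 = 11110000
Binary: 01000110.11101111.11011101.11110000


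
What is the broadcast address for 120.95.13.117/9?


Network: 120.0.0.0/9
Host bits = 23
Set all host bits to 1:
Broadcast: 120.127.255.255


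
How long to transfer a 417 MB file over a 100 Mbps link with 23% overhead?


Effective throughput = 100 * (1 - 23/100) = 77 Mbps
File size in Mb = 417 * 8 = 3336 Mb
Time = 3336 / 77
Time = 43.3247 seconds


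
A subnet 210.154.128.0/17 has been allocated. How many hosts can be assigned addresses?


Host bits = 32 - 17 = 15
Total addresses = 2^15 = 32768
Usable = total - 2 (network and broadcast)
Usable hosts: 32766


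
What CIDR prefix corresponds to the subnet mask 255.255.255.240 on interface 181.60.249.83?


Binary: 11111111.11111111.11111111.11110000
Count leading 1s
Prefix: /28


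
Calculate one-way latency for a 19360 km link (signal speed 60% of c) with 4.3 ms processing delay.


Speed = 0.6 * 3e5 km/s = 180000 km/s
Propagation delay = 19360 / 180000 = 0.1076 s = 107.5556 ms
Processing delay = 4.3 ms
Total one-way latency = 111.8556 ms


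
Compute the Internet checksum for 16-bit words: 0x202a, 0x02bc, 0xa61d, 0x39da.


Sum all words (with carry folding):
+ 0x202a = 0x202a
+ 0x02bc = 0x22e6
+ 0xa61d = 0xc903
+ 0x39da = 0x02de
One's complement: ~0x02de
Checksum = 0xfd21


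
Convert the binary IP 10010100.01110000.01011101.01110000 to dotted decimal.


10010100 = 148
01110000 = 112
01011101 = 93
01110000 = 112
IP: 148.112.93.112


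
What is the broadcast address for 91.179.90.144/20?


Network: 91.179.80.0/20
Host bits = 12
Set all host bits to 1:
Broadcast: 91.179.95.255


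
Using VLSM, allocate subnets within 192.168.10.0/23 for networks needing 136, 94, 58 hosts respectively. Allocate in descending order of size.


136 hosts -> /24 (254 usable): 192.168.10.0/24
94 hosts -> /25 (126 usable): 192.168.11.0/25
58 hosts -> /26 (62 usable): 192.168.11.128/26
Allocation: 192.168.10.0/24 (136 hosts, 254 usable); 192.168.11.0/25 (94 hosts, 126 usable); 192.168.11.128/26 (58 hosts, 62 usable)


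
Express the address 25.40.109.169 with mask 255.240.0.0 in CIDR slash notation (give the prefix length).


Binary: 11111111.11110000.00000000.00000000
Count leading 1s
Prefix: /12


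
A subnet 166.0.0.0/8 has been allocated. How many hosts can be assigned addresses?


Host bits = 32 - 8 = 24
Total addresses = 2^24 = 16777216
Usable = total - 2 (network and broadcast)
Usable hosts: 16777214


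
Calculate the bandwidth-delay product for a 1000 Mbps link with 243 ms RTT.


BDP = bandwidth * RTT
= 1000 Mbps * 243 ms
= 1000 * 1e6 * 243 / 1000 bits
= 243000000 bits
= 30375000 bytes
= 29663.0859 KB
BDP = 243000000 bits (30375000 bytes)


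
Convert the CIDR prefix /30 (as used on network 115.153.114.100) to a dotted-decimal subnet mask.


/30 means 30 network bits, 2 host bits
Binary: 11111111111111111111111111111100
Mask: 255.255.255.252


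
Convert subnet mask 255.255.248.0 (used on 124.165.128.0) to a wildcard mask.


Subnet mask: 255.255.248.0
Wildcard = 255.255.255.255 - subnet mask
255 - 255 = 0
255 - 255 = 0
255 - 248 = 7
255 - 0 = 255
Wildcard: 0.0.7.255


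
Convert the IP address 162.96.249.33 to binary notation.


162 = 10100010
96 = 01100000
249 = 11111001
33 = 00100001
Binary: 10100010.01100000.11111001.00100001


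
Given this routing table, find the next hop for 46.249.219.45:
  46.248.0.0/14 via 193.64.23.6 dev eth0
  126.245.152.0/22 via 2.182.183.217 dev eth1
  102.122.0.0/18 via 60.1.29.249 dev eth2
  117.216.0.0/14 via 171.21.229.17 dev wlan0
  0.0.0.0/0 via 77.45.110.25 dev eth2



Longest prefix match for 46.249.219.45:
  /14 46.248.0.0: MATCH
  /22 126.245.152.0: no
  /18 102.122.0.0: no
  /14 117.216.0.0: no
  /0 0.0.0.0: MATCH
Selected: next-hop 193.64.23.6 via eth0 (matched /14)


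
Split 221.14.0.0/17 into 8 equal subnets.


New prefix = 17 + 3 = 20
Each subnet has 4096 addresses
  221.14.0.0/20
  221.14.16.0/20
  221.14.32.0/20
  221.14.48.0/20
  221.14.64.0/20
  221.14.80.0/20
  221.14.96.0/20
  221.14.112.0/20
Subnets: 221.14.0.0/20, 221.14.16.0/20, 221.14.32.0/20, 221.14.48.0/20, 221.14.64.0/20, 221.14.80.0/20, 221.14.96.0/20, 221.14.112.0/20


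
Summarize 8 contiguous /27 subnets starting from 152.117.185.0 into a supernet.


Original prefix: /27
Number of subnets: 8 = 2^3
New prefix = 27 - 3 = 24
Supernet: 152.117.185.0/24


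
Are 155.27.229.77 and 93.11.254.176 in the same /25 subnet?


Mask: 255.255.255.128
155.27.229.77 AND mask = 155.27.229.0
93.11.254.176 AND mask = 93.11.254.128
No, different subnets (155.27.229.0 vs 93.11.254.128)


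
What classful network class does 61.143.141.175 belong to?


First octet: 61
Binary: 00111101
0xxxxxxx -> Class A (1-126)
Class A, default mask 255.0.0.0 (/8)


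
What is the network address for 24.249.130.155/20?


IP:   00011000.11111001.10000010.10011011
Mask: 11111111.11111111.11110000.00000000
AND operation:
Net:  00011000.11111001.10000000.00000000
Network: 24.249.128.0/20


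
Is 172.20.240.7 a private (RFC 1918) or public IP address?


RFC 1918 private ranges:
  10.0.0.0/8 (10.0.0.0 - 10.255.255.255)
  172.16.0.0/12 (172.16.0.0 - 172.31.255.255)
  192.168.0.0/16 (192.168.0.0 - 192.168.255.255)
Private (in 172.16.0.0/12)


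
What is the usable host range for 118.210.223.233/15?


Network: 118.210.0.0
Broadcast: 118.211.255.255
First usable = network + 1
Last usable = broadcast - 1
Range: 118.210.0.1 to 118.211.255.254


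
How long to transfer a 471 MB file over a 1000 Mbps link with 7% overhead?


Effective throughput = 1000 * (1 - 7/100) = 930.0 Mbps
File size in Mb = 471 * 8 = 3768 Mb
Time = 3768 / 930.0
Time = 4.0516 seconds


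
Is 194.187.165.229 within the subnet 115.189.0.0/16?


Subnet network: 115.189.0.0
Test IP AND mask: 194.187.0.0
No, 194.187.165.229 is not in 115.189.0.0/16


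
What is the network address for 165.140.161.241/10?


IP:   10100101.10001100.10100001.11110001
Mask: 11111111.11000000.00000000.00000000
AND operation:
Net:  10100101.10000000.00000000.00000000
Network: 165.128.0.0/10


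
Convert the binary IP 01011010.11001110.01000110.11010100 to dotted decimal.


01011010 = 90
11001110 = 206
01000110 = 70
11010100 = 212
IP: 90.206.70.212


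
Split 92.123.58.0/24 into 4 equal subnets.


New prefix = 24 + 2 = 26
Each subnet has 64 addresses
  92.123.58.0/26
  92.123.58.64/26
  92.123.58.128/26
  92.123.58.192/26
Subnets: 92.123.58.0/26, 92.123.58.64/26, 92.123.58.128/26, 92.123.58.192/26


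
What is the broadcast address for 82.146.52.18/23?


Network: 82.146.52.0/23
Host bits = 9
Set all host bits to 1:
Broadcast: 82.146.53.255


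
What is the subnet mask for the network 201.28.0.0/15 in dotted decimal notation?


/15 means 15 network bits, 17 host bits
Binary: 11111111111111100000000000000000
Mask: 255.254.0.0


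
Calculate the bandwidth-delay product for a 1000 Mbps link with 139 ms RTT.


BDP = bandwidth * RTT
= 1000 Mbps * 139 ms
= 1000 * 1e6 * 139 / 1000 bits
= 139000000 bits
= 17375000 bytes
= 16967.7734 KB
BDP = 139000000 bits (17375000 bytes)


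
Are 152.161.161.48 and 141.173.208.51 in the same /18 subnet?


Mask: 255.255.192.0
152.161.161.48 AND mask = 152.161.128.0
141.173.208.51 AND mask = 141.173.192.0
No, different subnets (152.161.128.0 vs 141.173.192.0)


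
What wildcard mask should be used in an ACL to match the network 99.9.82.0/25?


Subnet mask: 255.255.255.128
Wildcard = 255.255.255.255 - subnet mask
255 - 255 = 0
255 - 255 = 0
255 - 255 = 0
255 - 128 = 127
Wildcard: 0.0.0.127


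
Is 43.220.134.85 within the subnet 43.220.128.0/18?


Subnet network: 43.220.128.0
Test IP AND mask: 43.220.128.0
Yes, 43.220.134.85 is in 43.220.128.0/18


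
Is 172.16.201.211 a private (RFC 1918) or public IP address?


RFC 1918 private ranges:
  10.0.0.0/8 (10.0.0.0 - 10.255.255.255)
  172.16.0.0/12 (172.16.0.0 - 172.31.255.255)
  192.168.0.0/16 (192.168.0.0 - 192.168.255.255)
Private (in 172.16.0.0/12)


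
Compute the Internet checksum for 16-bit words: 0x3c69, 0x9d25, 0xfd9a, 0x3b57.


Sum all words (with carry folding):
+ 0x3c69 = 0x3c69
+ 0x9d25 = 0xd98e
+ 0xfd9a = 0xd729
+ 0x3b57 = 0x1281
One's complement: ~0x1281
Checksum = 0xed7e


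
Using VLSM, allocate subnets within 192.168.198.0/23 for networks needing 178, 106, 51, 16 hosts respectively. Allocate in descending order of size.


178 hosts -> /24 (254 usable): 192.168.198.0/24
106 hosts -> /25 (126 usable): 192.168.199.0/25
51 hosts -> /26 (62 usable): 192.168.199.128/26
16 hosts -> /27 (30 usable): 192.168.199.192/27
Allocation: 192.168.198.0/24 (178 hosts, 254 usable); 192.168.199.0/25 (106 hosts, 126 usable); 192.168.199.128/26 (51 hosts, 62 usable); 192.168.199.192/27 (16 hosts, 30 usable)


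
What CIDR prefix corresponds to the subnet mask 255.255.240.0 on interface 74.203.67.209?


Binary: 11111111.11111111.11110000.00000000
Count leading 1s
Prefix: /20


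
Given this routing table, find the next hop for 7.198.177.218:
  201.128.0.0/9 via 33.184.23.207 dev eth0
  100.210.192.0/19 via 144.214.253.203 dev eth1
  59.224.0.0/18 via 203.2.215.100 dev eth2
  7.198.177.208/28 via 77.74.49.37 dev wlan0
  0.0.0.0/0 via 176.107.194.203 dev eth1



Longest prefix match for 7.198.177.218:
  /9 201.128.0.0: no
  /19 100.210.192.0: no
  /18 59.224.0.0: no
  /28 7.198.177.208: MATCH
  /0 0.0.0.0: MATCH
Selected: next-hop 77.74.49.37 via wlan0 (matched /28)


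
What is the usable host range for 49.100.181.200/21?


Network: 49.100.176.0
Broadcast: 49.100.183.255
First usable = network + 1
Last usable = broadcast - 1
Range: 49.100.176.1 to 49.100.183.254


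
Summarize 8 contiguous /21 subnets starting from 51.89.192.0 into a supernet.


Original prefix: /21
Number of subnets: 8 = 2^3
New prefix = 21 - 3 = 18
Supernet: 51.89.192.0/18


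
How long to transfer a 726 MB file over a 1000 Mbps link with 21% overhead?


Effective throughput = 1000 * (1 - 21/100) = 790 Mbps
File size in Mb = 726 * 8 = 5808 Mb
Time = 5808 / 790
Time = 7.3519 seconds


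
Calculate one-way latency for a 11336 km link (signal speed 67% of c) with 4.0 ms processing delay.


Speed = 0.67 * 3e5 km/s = 201000 km/s
Propagation delay = 11336 / 201000 = 0.0564 s = 56.398 ms
Processing delay = 4.0 ms
Total one-way latency = 60.398 ms


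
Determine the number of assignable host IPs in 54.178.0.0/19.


Host bits = 32 - 19 = 13
Total addresses = 2^13 = 8192
Usable = total - 2 (network and broadcast)
Usable hosts: 8190


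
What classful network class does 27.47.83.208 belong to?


First octet: 27
Binary: 00011011
0xxxxxxx -> Class A (1-126)
Class A, default mask 255.0.0.0 (/8)


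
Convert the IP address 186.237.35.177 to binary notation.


186 = 10111010
237 = 11101101
35 = 00100011
177 = 10110001
Binary: 10111010.11101101.00100011.10110001


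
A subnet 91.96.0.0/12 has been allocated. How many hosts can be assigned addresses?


Host bits = 32 - 12 = 20
Total addresses = 2^20 = 1048576
Usable = total - 2 (network and broadcast)
Usable hosts: 1048574


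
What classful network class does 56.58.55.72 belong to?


First octet: 56
Binary: 00111000
0xxxxxxx -> Class A (1-126)
Class A, default mask 255.0.0.0 (/8)


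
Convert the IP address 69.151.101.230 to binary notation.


69 = 01000101
151 = 10010111
101 = 01100101
230 = 11100110
Binary: 01000101.10010111.01100101.11100110


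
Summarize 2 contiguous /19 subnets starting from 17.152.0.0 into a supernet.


Original prefix: /19
Number of subnets: 2 = 2^1
New prefix = 19 - 1 = 18
Supernet: 17.152.0.0/18


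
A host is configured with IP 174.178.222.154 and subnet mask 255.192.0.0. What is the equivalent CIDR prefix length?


Binary: 11111111.11000000.00000000.00000000
Count leading 1s
Prefix: /10


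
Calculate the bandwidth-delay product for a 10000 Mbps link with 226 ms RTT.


BDP = bandwidth * RTT
= 10000 Mbps * 226 ms
= 10000 * 1e6 * 226 / 1000 bits
= 2260000000 bits
= 282500000 bytes
= 275878.9062 KB
BDP = 2260000000 bits (282500000 bytes)


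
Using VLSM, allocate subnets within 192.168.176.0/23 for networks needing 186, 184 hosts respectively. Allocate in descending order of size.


186 hosts -> /24 (254 usable): 192.168.176.0/24
184 hosts -> /24 (254 usable): 192.168.177.0/24
Allocation: 192.168.176.0/24 (186 hosts, 254 usable); 192.168.177.0/24 (184 hosts, 254 usable)


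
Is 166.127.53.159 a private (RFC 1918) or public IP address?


RFC 1918 private ranges:
  10.0.0.0/8 (10.0.0.0 - 10.255.255.255)
  172.16.0.0/12 (172.16.0.0 - 172.31.255.255)
  192.168.0.0/16 (192.168.0.0 - 192.168.255.255)
Public (not in any RFC 1918 range)


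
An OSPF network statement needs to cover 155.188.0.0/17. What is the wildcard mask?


Subnet mask: 255.255.128.0
Wildcard = 255.255.255.255 - subnet mask
255 - 255 = 0
255 - 255 = 0
255 - 128 = 127
255 - 0 = 255
Wildcard: 0.0.127.255


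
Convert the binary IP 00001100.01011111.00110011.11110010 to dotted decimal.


00001100 = 12
01011111 = 95
00110011 = 51
11110010 = 242
IP: 12.95.51.242


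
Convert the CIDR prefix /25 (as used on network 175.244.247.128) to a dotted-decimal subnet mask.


/25 means 25 network bits, 7 host bits
Binary: 11111111111111111111111110000000
Mask: 255.255.255.128


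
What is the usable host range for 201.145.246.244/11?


Network: 201.128.0.0
Broadcast: 201.159.255.255
First usable = network + 1
Last usable = broadcast - 1
Range: 201.128.0.1 to 201.159.255.254


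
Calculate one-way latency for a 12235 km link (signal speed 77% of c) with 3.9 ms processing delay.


Speed = 0.77 * 3e5 km/s = 231000 km/s
Propagation delay = 12235 / 231000 = 0.053 s = 52.9654 ms
Processing delay = 3.9 ms
Total one-way latency = 56.8654 ms


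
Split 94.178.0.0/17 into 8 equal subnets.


New prefix = 17 + 3 = 20
Each subnet has 4096 addresses
  94.178.0.0/20
  94.178.16.0/20
  94.178.32.0/20
  94.178.48.0/20
  94.178.64.0/20
  94.178.80.0/20
  94.178.96.0/20
  94.178.112.0/20
Subnets: 94.178.0.0/20, 94.178.16.0/20, 94.178.32.0/20, 94.178.48.0/20, 94.178.64.0/20, 94.178.80.0/20, 94.178.96.0/20, 94.178.112.0/20


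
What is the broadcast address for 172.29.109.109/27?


Network: 172.29.109.96/27
Host bits = 5
Set all host bits to 1:
Broadcast: 172.29.109.127


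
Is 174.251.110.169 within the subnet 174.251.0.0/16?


Subnet network: 174.251.0.0
Test IP AND mask: 174.251.0.0
Yes, 174.251.110.169 is in 174.251.0.0/16


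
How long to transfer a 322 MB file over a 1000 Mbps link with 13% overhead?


Effective throughput = 1000 * (1 - 13/100) = 870 Mbps
File size in Mb = 322 * 8 = 2576 Mb
Time = 2576 / 870
Time = 2.9609 seconds


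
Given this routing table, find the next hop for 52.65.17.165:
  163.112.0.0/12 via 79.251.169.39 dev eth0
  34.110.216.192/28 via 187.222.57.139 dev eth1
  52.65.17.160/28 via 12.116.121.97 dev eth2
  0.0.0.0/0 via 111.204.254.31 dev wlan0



Longest prefix match for 52.65.17.165:
  /12 163.112.0.0: no
  /28 34.110.216.192: no
  /28 52.65.17.160: MATCH
  /0 0.0.0.0: MATCH
Selected: next-hop 12.116.121.97 via eth2 (matched /28)


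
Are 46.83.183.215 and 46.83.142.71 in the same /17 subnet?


Mask: 255.255.128.0
46.83.183.215 AND mask = 46.83.128.0
46.83.142.71 AND mask = 46.83.128.0
Yes, same subnet (46.83.128.0)


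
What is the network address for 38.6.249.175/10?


IP:   00100110.00000110.11111001.10101111
Mask: 11111111.11000000.00000000.00000000
AND operation:
Net:  00100110.00000000.00000000.00000000
Network: 38.0.0.0/10


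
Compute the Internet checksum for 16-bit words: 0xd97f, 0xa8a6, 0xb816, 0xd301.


Sum all words (with carry folding):
+ 0xd97f = 0xd97f
+ 0xa8a6 = 0x8226
+ 0xb816 = 0x3a3d
+ 0xd301 = 0x0d3f
One's complement: ~0x0d3f
Checksum = 0xf2c0


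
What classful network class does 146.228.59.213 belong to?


First octet: 146
Binary: 10010010
10xxxxxx -> Class B (128-191)
Class B, default mask 255.255.0.0 (/16)


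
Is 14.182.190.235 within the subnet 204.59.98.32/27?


Subnet network: 204.59.98.32
Test IP AND mask: 14.182.190.224
No, 14.182.190.235 is not in 204.59.98.32/27


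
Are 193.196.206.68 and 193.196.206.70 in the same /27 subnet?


Mask: 255.255.255.224
193.196.206.68 AND mask = 193.196.206.64
193.196.206.70 AND mask = 193.196.206.64
Yes, same subnet (193.196.206.64)


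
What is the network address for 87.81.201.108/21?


IP:   01010111.01010001.11001001.01101100
Mask: 11111111.11111111.11111000.00000000
AND operation:
Net:  01010111.01010001.11001000.00000000
Network: 87.81.200.0/21
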